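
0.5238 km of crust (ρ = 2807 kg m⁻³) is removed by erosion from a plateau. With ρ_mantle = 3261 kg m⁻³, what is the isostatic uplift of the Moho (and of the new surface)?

Unloading: uplift u = e ρ_c/ρ_m = 0.5238 km × 2807/3261 = 0.451 km.

0.451 km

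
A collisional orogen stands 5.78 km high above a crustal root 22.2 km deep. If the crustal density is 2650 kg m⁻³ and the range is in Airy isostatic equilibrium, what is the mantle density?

Airy balance: ρ_c h = (ρ_m − ρ_c) r → ρ_m = ρ_c (1 + h/r).
ρ_m = 2650 × (1 + 5.78 km/22.2 km) = 3340 kg m⁻³.

3340 kg m⁻³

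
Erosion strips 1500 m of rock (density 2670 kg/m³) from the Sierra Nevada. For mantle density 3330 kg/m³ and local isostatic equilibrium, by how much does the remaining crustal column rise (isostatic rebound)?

1200 m

Unloading: uplift u = e ρ_c/ρ_m = 1500 m × 2670/3330 = 1200 m.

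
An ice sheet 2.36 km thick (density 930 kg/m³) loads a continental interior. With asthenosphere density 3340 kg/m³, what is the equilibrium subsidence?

0.657 km

For local isostatic compensation: the ice load ρ_ice t is balanced by mantle displaced below, ρ_m s.
s = t ρ_ice / ρ_m = 2.36 km × 930/3340 = 0.657 km.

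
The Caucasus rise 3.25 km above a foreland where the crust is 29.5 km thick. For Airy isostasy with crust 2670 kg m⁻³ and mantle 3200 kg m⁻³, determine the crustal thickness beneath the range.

49.1 km

Root depth r = h ρ_c / (ρ_m − ρ_c) = 3.25 km × 2670 / 530 = 16.37 km.
Total thickness = T + h + r = 29.5 km + 3.25 km + 16.37 km = 49.1 km.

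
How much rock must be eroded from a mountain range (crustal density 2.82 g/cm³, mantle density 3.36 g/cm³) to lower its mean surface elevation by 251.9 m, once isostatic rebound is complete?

1570 m

Net drop Δ = e − u = e − e ρ_c/ρ_m = e (ρ_m − ρ_c)/ρ_m.
e = Δ ρ_m/(ρ_m − ρ_c) = 251.9 m × 3.36/0.54 = 1570 m.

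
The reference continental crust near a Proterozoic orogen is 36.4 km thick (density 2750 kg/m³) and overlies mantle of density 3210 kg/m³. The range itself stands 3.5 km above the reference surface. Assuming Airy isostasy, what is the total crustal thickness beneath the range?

Root depth r = h ρ_c / (ρ_m − ρ_c) = 3.5 km × 2750 / 460 = 20.92 km.
Total thickness = T + h + r = 36.4 km + 3.5 km + 20.92 km = 60.8 km.

60.8 km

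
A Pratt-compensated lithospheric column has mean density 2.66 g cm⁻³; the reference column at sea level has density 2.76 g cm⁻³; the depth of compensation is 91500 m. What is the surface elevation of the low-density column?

ρ_ref D = ρ (D + h) → h = D (ρ_ref − ρ)/ρ.
h = 91500 m × (2.76 − 2.66)/2.66 = 3440 m.

3440 m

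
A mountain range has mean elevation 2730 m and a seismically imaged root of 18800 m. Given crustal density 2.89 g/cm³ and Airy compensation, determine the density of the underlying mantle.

Airy balance: ρ_c h = (ρ_m − ρ_c) r → ρ_m = ρ_c (1 + h/r).
ρ_m = 2.89 × (1 + 2730 m/18800 m) = 3.31 g/cm³.

3.31 g/cm³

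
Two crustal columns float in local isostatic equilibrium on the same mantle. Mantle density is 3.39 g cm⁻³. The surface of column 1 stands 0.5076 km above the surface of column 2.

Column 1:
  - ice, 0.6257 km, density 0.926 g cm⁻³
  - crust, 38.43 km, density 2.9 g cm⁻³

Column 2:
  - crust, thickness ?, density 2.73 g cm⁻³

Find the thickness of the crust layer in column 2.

Take the compensation level at the base of the deeper column (depth z_c below the surface of column 1) and equate Σ ρ_i t_i down to z_c; mantle fills any gap and the z_c terms cancel.
Column 1: 0.6257×0.926 + 38.43×2.9 + (z_c − 39.0557)×3.39
Column 2: 0.5076×0 + x×2.73 + (z_c − 0.5076 − 0 − x)×3.39
The z_c×3.39 term appears on both sides and cancels. Collect the known terms of each column as K = Σ(ρt)_known − 3.39 × (depth of known layers): K_1 = 112.026398 − 3.39×39.0557 = −20.3724248; K_2 = 0 − 3.39×(0.5076 + 0) = −1.720764.
Balance: K_1 = K_2 − x×(3.39 − 2.73), so x = (K_2 − K_1)/(3.39 − 2.73) = 18.6517/0.66 = 28.3 km.

28.3 km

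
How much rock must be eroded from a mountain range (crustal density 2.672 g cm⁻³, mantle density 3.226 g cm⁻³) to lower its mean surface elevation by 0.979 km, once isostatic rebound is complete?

Net drop Δ = e − u = e − e ρ_c/ρ_m = e (ρ_m − ρ_c)/ρ_m.
e = Δ ρ_m/(ρ_m − ρ_c) = 0.979 km × 3.226/0.554 = 5.7 km.

5.7 km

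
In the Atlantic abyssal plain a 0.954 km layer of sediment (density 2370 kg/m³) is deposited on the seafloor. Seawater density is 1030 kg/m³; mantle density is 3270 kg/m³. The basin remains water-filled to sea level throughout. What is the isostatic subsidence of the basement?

Submarine loading: the sediment displaces seawater, and the subsidence is in turn flooded, so s (ρ_m − ρ_w) = t (ρ_sed − ρ_w).
s = 0.954 km × (2370 − 1030) / (3270 − 1030) = 0.571 km.

0.571 km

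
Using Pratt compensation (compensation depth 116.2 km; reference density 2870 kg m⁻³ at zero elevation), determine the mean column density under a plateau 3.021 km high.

Pratt balance: ρ_ref D = ρ (D + h).
ρ = ρ_ref D/(D + h) = 2870 × 116.2 km/(116.2 km + 3.021 km) = 2800 kg m⁻³.

2800 kg m⁻³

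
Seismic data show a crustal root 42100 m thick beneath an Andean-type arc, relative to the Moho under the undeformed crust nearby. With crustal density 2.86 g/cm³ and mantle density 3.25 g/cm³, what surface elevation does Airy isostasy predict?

For local isostatic compensation: ρ_c h = (ρ_m − ρ_c) r.
h = r (ρ_m − ρ_c) / ρ_c = 42100 m × (3.25 − 2.86) / 2.86 = 5740 m.

5740 m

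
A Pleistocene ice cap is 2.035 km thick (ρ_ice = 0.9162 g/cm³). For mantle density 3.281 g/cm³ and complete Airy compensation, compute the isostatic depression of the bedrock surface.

Equating mass per unit area of the two columns: the ice load ρ_ice t is balanced by mantle displaced below, ρ_m s.
s = t ρ_ice / ρ_m = 2.035 km × 0.9162/3.281 = 0.568 km.

0.568 km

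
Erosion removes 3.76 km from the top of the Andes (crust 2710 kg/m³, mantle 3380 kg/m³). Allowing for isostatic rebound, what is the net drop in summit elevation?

0.745 km

Rebound u = e ρ_c/ρ_m = 3.76 km × 2710/3380 = 3.015 km.
Net surface drop = e − u = 3.76 km − 3.015 km = e (ρ_m − ρ_c)/ρ_m = 0.745 km.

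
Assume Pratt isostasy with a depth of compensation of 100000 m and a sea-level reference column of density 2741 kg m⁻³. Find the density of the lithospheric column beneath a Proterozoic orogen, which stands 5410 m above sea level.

Pratt balance: ρ_ref D = ρ (D + h).
ρ = ρ_ref D/(D + h) = 2741 × 100000 m/(100000 m + 5410 m) = 2600 kg m⁻³.

2600 kg m⁻³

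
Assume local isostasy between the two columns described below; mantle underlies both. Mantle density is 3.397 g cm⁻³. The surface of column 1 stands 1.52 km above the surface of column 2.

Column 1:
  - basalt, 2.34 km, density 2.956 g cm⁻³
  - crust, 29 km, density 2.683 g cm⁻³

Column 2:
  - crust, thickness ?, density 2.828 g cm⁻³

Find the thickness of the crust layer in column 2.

Take the compensation level at the base of the deeper column (depth z_c below the surface of column 1) and equate Σ ρ_i t_i down to z_c; mantle fills any gap and the z_c terms cancel.
Column 1: 2.34×2.956 + 29×2.683 + (z_c − 31.34)×3.397
Column 2: 1.52×0 + x×2.828 + (z_c − 1.52 − 0 − x)×3.397
The z_c×3.397 term appears on both sides and cancels. Collect the known terms of each column as K = Σ(ρt)_known − 3.397 × (depth of known layers): K_1 = 84.72404 − 3.397×31.34 = −21.73794; K_2 = 0 − 3.397×(1.52 + 0) = −5.16344.
Balance: K_1 = K_2 − x×(3.397 − 2.828), so x = (K_2 − K_1)/(3.397 − 2.828) = 16.5745/0.569 = 29.1 km.

29.1 km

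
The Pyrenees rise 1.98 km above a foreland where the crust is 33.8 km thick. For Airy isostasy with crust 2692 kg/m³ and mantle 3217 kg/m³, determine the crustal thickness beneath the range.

45.9 km

Root depth r = h ρ_c / (ρ_m − ρ_c) = 1.98 km × 2692 / 525 = 10.15 km.
Total thickness = T + h + r = 33.8 km + 1.98 km + 10.15 km = 45.9 km.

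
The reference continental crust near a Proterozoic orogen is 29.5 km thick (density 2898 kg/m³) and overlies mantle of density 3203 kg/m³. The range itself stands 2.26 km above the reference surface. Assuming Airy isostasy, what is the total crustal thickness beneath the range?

Root depth r = h ρ_c / (ρ_m − ρ_c) = 2.26 km × 2898 / 305 = 21.47 km.
Total thickness = T + h + r = 29.5 km + 2.26 km + 21.47 km = 53.2 km.

53.2 km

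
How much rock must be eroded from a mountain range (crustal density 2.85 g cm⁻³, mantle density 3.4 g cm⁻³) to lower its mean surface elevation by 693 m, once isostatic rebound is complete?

4280 m

Net drop Δ = e − u = e − e ρ_c/ρ_m = e (ρ_m − ρ_c)/ρ_m.
e = Δ ρ_m/(ρ_m − ρ_c) = 693 m × 3.4/0.55 = 4280 m.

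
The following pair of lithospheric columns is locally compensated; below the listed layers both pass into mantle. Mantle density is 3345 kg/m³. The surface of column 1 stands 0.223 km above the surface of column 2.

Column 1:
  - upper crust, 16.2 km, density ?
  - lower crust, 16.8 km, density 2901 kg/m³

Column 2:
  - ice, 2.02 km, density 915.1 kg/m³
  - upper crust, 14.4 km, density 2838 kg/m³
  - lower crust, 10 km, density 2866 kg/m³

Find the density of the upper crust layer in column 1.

2710 kg/m³

Take the compensation level at the base of the deeper column (depth z_c below the surface of column 1) and equate Σ ρ_i t_i down to z_c; mantle fills any gap and the z_c terms cancel.
Column 1: 16.2×ρ + 16.8×2901 + (z_c − 33)×3345
Column 2: 0.223×0 + 2.02×915.1 + 14.4×2838 + 10×2866 + (z_c − 0.223 − 26.42)×3345
The z_c×3345 term appears on both sides and cancels. Collect the known terms of each column as K = Σ(ρt)_known − 3345 × (depth of known layers): K_1 = 48736.8 − 3345×33 = −61648.2; K_2 = 71375.702 − 3345×(0.223 + 26.42) = −17745.133.
Balance: K_1 + 16.2×ρ = K_2, so ρ = (K_2 − K_1)/16.2 = 43903.1/16.2 = 2710 kg/m³.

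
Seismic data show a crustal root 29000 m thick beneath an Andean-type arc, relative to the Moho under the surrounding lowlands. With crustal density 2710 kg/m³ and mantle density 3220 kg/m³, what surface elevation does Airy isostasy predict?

Balancing pressure at the compensation depth: ρ_c h = (ρ_m − ρ_c) r.
h = r (ρ_m − ρ_c) / ρ_c = 29000 m × (3220 − 2710) / 2710 = 5460 m.

5460 m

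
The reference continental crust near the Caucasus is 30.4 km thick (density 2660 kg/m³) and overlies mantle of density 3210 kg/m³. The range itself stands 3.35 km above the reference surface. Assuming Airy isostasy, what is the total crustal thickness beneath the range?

50 km

Root depth r = h ρ_c / (ρ_m − ρ_c) = 3.35 km × 2660 / 550 = 16.2 km.
Total thickness = T + h + r = 30.4 km + 3.35 km + 16.2 km = 50 km.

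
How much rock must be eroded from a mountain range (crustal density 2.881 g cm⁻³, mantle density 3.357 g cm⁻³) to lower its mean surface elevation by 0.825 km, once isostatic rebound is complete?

5.82 km

Net drop Δ = e − u = e − e ρ_c/ρ_m = e (ρ_m − ρ_c)/ρ_m.
e = Δ ρ_m/(ρ_m − ρ_c) = 0.825 km × 3.357/0.476 = 5.82 km.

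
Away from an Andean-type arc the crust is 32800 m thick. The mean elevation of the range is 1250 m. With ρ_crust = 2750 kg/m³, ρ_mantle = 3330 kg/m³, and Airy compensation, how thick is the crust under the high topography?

40000 m

Root depth r = h ρ_c / (ρ_m − ρ_c) = 1250 m × 2750 / 580 = 5927 m.
Total thickness = T + h + r = 32800 m + 1250 m + 5927 m = 40000 m.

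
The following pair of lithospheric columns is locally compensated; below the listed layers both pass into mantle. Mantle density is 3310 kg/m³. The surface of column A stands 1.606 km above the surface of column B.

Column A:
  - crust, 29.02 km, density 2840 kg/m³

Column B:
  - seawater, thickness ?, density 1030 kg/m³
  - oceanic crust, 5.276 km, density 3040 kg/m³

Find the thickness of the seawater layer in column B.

Take the compensation level at the base of the deeper column (depth z_c below the surface of column A) and equate Σ ρ_i t_i down to z_c; mantle fills any gap and the z_c terms cancel.
Column A: 29.02×2840 + (z_c − 29.02)×3310
Column B: 1.606×0 + x×1030 + 5.276×3040 + (z_c − 1.606 − 5.276 − x)×3310
The z_c×3310 term appears on both sides and cancels. Collect the known terms of each column as K = Σ(ρt)_known − 3310 × (depth of known layers): K_A = 82416.8 − 3310×29.02 = −13639.4; K_B = 16039.04 − 3310×(1.606 + 5.276) = −6740.38.
Balance: K_A = K_B − x×(3310 − 1030), so x = (K_B − K_A)/(3310 − 1030) = 6899.02/2280 = 3.03 km.

3.03 km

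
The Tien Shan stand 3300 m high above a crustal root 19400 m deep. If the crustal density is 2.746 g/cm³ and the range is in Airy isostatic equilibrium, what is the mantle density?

3.21 g/cm³

Airy balance: ρ_c h = (ρ_m − ρ_c) r → ρ_m = ρ_c (1 + h/r).
ρ_m = 2.746 × (1 + 3300 m/19400 m) = 3.21 g/cm³.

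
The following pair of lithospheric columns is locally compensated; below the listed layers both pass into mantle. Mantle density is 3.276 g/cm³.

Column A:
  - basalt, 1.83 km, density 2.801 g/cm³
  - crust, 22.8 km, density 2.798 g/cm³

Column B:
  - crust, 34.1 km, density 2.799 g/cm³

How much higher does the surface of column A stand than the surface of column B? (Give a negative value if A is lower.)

−1.37 km

For any compensation level in the mantle, the mantle terms cancel and isostasy reduces to e = (Σt_A − Σt_B) − (Σ(ρt)_A − Σ(ρt)_B) / ρ_m.
Σt_A = 24.63 km; Σt_B = 34.1 km; Σ(ρt)_A = 68.92023; Σ(ρt)_B = 95.4459 (in km·g/cm³).
e = (24.63 − 34.1) − (68.92023 − 95.4459) / 3.276 = −1.37 km.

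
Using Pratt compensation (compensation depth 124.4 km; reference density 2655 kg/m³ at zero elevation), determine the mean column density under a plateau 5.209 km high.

2550 kg/m³

Pratt balance: ρ_ref D = ρ (D + h).
ρ = ρ_ref D/(D + h) = 2655 × 124.4 km/(124.4 km + 5.209 km) = 2550 kg/m³.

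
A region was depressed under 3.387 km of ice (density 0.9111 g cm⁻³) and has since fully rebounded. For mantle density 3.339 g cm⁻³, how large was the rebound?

Removing the load lets mantle flow back in; uplift u satisfies ρ_ice t = ρ_m u.
u = t ρ_ice/ρ_m = 3.387 km × 0.9111/3.339 = 0.924 km.

0.924 km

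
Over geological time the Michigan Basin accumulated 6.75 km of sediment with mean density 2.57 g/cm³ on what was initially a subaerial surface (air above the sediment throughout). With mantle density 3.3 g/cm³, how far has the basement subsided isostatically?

5.26 km

Subaerial load: s = t ρ_sed / ρ_m = 6.75 km × 2.57/3.3 = 5.26 km.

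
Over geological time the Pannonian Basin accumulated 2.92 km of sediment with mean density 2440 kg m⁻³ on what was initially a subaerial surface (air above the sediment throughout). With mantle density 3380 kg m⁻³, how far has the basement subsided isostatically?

2.11 km

Subaerial load: s = t ρ_sed / ρ_m = 2.92 km × 2440/3380 = 2.11 km.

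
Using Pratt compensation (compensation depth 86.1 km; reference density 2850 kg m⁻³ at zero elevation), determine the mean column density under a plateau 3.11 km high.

2750 kg m⁻³

Pratt balance: ρ_ref D = ρ (D + h).
ρ = ρ_ref D/(D + h) = 2850 × 86.1 km/(86.1 km + 3.11 km) = 2750 kg m⁻³.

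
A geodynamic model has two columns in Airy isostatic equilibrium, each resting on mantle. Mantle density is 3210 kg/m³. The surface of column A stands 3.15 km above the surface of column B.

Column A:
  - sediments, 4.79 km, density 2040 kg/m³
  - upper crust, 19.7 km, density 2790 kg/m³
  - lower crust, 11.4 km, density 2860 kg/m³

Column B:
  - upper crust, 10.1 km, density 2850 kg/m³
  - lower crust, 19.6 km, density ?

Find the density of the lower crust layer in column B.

3000 kg/m³

Take the compensation level at the base of the deeper column (depth z_c below the surface of column A) and equate Σ ρ_i t_i down to z_c; mantle fills any gap and the z_c terms cancel.
Column A: 4.79×2040 + 19.7×2790 + 11.4×2860 + (z_c − 35.89)×3210
Column B: 3.15×0 + 10.1×2850 + 19.6×ρ + (z_c − 3.15 − 29.7)×3210
The z_c×3210 term appears on both sides and cancels. Collect the known terms of each column as K = Σ(ρt)_known − 3210 × (depth of known layers): K_A = 97338.6 − 3210×35.89 = −17868.3; K_B = 28785 − 3210×(3.15 + 29.7) = −76663.5.
Balance: K_A = K_B + 19.6×ρ, so ρ = (K_A − K_B)/19.6 = 58795.2/19.6 = 3000 kg/m³.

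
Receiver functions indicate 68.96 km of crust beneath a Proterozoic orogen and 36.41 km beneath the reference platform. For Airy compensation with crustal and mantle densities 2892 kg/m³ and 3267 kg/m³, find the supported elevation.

3.74 km

Excess crust Δ = 68.96 km − 36.41 km = 32.55 km, split between elevation h and root r with h + r = Δ.
Airy balance ρ_c h = (ρ_m − ρ_c) r gives r = h ρ_c/(ρ_m − ρ_c), so h (1 + ρ_c/(ρ_m − ρ_c)) = Δ, i.e. h = Δ (ρ_m − ρ_c)/ρ_m.
h = 32.55 km × 375/3267 = 3.74 km.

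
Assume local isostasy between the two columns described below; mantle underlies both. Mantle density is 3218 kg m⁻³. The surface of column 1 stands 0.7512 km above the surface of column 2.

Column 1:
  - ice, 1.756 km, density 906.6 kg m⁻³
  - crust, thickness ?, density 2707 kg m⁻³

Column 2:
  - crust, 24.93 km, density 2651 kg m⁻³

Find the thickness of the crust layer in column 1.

24.4 km

Take the compensation level at the base of the deeper column (depth z_c below the surface of column 1) and equate Σ ρ_i t_i down to z_c; mantle fills any gap and the z_c terms cancel.
Column 1: 1.756×906.6 + x×2707 + (z_c − 1.756 − x)×3218
Column 2: 0.7512×0 + 24.93×2651 + (z_c − 0.7512 − 24.93)×3218
The z_c×3218 term appears on both sides and cancels. Collect the known terms of each column as K = Σ(ρt)_known − 3218 × (depth of known layers): K_1 = 1591.9896 − 3218×1.756 = −4058.8184; K_2 = 66089.43 − 3218×(0.7512 + 24.93) = −16552.6716.
Balance: K_1 − x×(3218 − 2707) = K_2, so x = (K_1 − K_2)/(3218 − 2707) = 12493.9/511 = 24.4 km.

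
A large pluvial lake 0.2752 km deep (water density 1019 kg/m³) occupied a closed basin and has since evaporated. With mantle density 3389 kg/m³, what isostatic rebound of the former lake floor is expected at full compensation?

u = d ρ_w/ρ_m = 0.2752 km × 1019/3389 = 0.0827 km.

0.0827 km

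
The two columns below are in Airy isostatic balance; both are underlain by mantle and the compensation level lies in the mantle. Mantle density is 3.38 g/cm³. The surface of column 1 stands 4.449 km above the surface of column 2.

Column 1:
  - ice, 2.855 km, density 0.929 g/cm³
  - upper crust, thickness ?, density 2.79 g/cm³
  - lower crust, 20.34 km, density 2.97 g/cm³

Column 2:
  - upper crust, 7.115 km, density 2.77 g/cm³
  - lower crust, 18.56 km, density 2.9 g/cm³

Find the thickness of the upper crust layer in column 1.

21.9 km

Take the compensation level at the base of the deeper column (depth z_c below the surface of column 1) and equate Σ ρ_i t_i down to z_c; mantle fills any gap and the z_c terms cancel.
Column 1: 2.855×0.929 + x×2.79 + 20.34×2.97 + (z_c − 23.195 − x)×3.38
Column 2: 4.449×0 + 7.115×2.77 + 18.56×2.9 + (z_c − 4.449 − 25.675)×3.38
The z_c×3.38 term appears on both sides and cancels. Collect the known terms of each column as K = Σ(ρt)_known − 3.38 × (depth of known layers): K_1 = 63.062095 − 3.38×23.195 = −15.337005; K_2 = 73.53255 − 3.38×(4.449 + 25.675) = −28.28657.
Balance: K_1 − x×(3.38 − 2.79) = K_2, so x = (K_1 − K_2)/(3.38 − 2.79) = 12.9496/0.59 = 21.9 km.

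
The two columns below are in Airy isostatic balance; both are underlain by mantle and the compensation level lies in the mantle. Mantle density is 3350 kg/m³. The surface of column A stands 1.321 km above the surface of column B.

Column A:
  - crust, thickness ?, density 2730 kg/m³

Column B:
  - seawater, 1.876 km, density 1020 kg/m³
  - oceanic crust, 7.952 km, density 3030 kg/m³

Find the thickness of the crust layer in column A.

Take the compensation level at the base of the deeper column (depth z_c below the surface of column A) and equate Σ ρ_i t_i down to z_c; mantle fills any gap and the z_c terms cancel.
Column A: x×2730 + (z_c − 0 − x)×3350
Column B: 1.321×0 + 1.876×1020 + 7.952×3030 + (z_c − 1.321 − 9.828)×3350
The z_c×3350 term appears on both sides and cancels. Collect the known terms of each column as K = Σ(ρt)_known − 3350 × (depth of known layers): K_A = 0 − 3350×0 = 0; K_B = 26008.08 − 3350×(1.321 + 9.828) = −11341.07.
Balance: K_A − x×(3350 − 2730) = K_B, so x = (K_A − K_B)/(3350 − 2730) = 11341.1/620 = 18.3 km.

18.3 km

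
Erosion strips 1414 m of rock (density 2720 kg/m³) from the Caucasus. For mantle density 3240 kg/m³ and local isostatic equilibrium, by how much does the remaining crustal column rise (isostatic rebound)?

1190 m

Unloading: uplift u = e ρ_c/ρ_m = 1414 m × 2720/3240 = 1190 m.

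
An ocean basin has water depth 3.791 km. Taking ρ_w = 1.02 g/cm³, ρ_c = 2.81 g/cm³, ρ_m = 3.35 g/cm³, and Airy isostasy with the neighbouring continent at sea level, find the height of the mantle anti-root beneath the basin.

12.6 km

In Airy isostatic equilibrium: replacing crust with seawater at the top is compensated by replacing crust with mantle at the base: d (ρ_c − ρ_w) = a (ρ_m − ρ_c).
a = d (ρ_c − ρ_w)/(ρ_m − ρ_c) = 3.791 km × 1.79/0.54 = 12.6 km.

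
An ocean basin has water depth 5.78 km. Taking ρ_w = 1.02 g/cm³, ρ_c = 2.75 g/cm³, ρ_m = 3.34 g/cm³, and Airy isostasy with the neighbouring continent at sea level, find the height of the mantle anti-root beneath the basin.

16.9 km

Isostatic balance requires: replacing crust with seawater at the top is compensated by replacing crust with mantle at the base: d (ρ_c − ρ_w) = a (ρ_m − ρ_c).
a = d (ρ_c − ρ_w)/(ρ_m − ρ_c) = 5.78 km × 1.73/0.59 = 16.9 km.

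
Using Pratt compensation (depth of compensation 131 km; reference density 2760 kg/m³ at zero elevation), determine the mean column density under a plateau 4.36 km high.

2670 kg/m³

Pratt balance: ρ_ref D = ρ (D + h).
ρ = ρ_ref D/(D + h) = 2760 × 131 km/(131 km + 4.36 km) = 2670 kg/m³.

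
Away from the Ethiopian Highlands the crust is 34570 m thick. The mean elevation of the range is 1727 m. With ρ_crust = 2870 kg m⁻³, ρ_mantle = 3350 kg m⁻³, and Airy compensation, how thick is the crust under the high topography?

46600 m

Root depth r = h ρ_c / (ρ_m − ρ_c) = 1727 m × 2870 / 480 = 10330 m.
Total thickness = T + h + r = 34570 m + 1727 m + 10330 m = 46600 m.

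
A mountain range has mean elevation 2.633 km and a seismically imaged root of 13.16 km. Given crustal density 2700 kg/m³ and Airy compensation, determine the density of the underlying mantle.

3240 kg/m³

Airy balance: ρ_c h = (ρ_m − ρ_c) r → ρ_m = ρ_c (1 + h/r).
ρ_m = 2700 × (1 + 2.633 km/13.16 km) = 3240 kg/m³.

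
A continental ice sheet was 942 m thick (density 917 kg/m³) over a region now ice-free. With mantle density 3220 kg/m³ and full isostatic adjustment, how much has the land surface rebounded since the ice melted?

Removing the load lets mantle flow back in; uplift u satisfies ρ_ice t = ρ_m u.
u = t ρ_ice/ρ_m = 942 m × 917/3220 = 268 m.

268 m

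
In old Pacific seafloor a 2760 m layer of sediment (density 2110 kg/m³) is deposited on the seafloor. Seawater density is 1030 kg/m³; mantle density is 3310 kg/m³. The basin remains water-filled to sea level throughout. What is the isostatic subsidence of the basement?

Submarine loading: the sediment displaces seawater, and the subsidence is in turn flooded, so s (ρ_m − ρ_w) = t (ρ_sed − ρ_w).
s = 2760 m × (2110 − 1030) / (3310 − 1030) = 1310 m.

1310 m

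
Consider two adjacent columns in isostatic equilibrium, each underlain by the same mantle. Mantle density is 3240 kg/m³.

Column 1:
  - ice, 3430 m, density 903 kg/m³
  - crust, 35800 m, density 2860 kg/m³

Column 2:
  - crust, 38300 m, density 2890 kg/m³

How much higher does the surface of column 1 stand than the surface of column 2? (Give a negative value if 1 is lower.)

For any compensation level in the mantle, the mantle terms cancel and isostasy reduces to e = (Σt_1 − Σt_2) − (Σ(ρt)_1 − Σ(ρt)_2) / ρ_m.
Σt_1 = 39230 m; Σt_2 = 38300 m; Σ(ρt)_1 = 105485290; Σ(ρt)_2 = 110687000 (in m·kg/m³).
e = (39230 − 38300) − (105485290 − 110687000) / 3240 = 2540 m.

2540 m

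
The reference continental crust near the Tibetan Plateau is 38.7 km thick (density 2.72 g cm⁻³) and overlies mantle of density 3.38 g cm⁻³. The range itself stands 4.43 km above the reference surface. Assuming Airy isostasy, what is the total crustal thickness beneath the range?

61.4 km

Root depth r = h ρ_c / (ρ_m − ρ_c) = 4.43 km × 2.72 / 0.66 = 18.26 km.
Total thickness = T + h + r = 38.7 km + 4.43 km + 18.26 km = 61.4 km.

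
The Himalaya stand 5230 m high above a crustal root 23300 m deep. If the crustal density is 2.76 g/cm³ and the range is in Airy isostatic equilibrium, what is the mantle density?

3.38 g/cm³

Airy balance: ρ_c h = (ρ_m − ρ_c) r → ρ_m = ρ_c (1 + h/r).
ρ_m = 2.76 × (1 + 5230 m/23300 m) = 3.38 g/cm³.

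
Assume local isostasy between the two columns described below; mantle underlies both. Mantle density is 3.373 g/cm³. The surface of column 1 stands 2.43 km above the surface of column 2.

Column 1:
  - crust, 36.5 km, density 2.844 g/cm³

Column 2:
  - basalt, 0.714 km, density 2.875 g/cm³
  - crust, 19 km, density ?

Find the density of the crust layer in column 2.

Take the compensation level at the base of the deeper column (depth z_c below the surface of column 1) and equate Σ ρ_i t_i down to z_c; mantle fills any gap and the z_c terms cancel.
Column 1: 36.5×2.844 + (z_c − 36.5)×3.373
Column 2: 2.43×0 + 0.714×2.875 + 19×ρ + (z_c − 2.43 − 19.714)×3.373
The z_c×3.373 term appears on both sides and cancels. Collect the known terms of each column as K = Σ(ρt)_known − 3.373 × (depth of known layers): K_1 = 103.806 − 3.373×36.5 = −19.3085; K_2 = 2.05275 − 3.373×(2.43 + 19.714) = −72.638962.
Balance: K_1 = K_2 + 19×ρ, so ρ = (K_1 − K_2)/19 = 53.3305/19 = 2.81 g/cm³.

2.81 g/cm³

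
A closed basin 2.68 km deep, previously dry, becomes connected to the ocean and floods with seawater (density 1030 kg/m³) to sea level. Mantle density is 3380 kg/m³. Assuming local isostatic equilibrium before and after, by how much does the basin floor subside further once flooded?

After flooding the water column is d + s deep. Its weight must equal the weight of mantle displaced by the extra subsidence s: (d + s) ρ_w = s ρ_m.
s = d ρ_w / (ρ_m − ρ_w) = 2.68 km × 1030/(3380 − 1030) = 1.17 km.

1.17 km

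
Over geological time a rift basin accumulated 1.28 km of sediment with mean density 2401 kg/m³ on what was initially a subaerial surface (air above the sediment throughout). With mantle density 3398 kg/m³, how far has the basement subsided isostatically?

0.904 km

Subaerial load: s = t ρ_sed / ρ_m = 1.28 km × 2401/3398 = 0.904 km.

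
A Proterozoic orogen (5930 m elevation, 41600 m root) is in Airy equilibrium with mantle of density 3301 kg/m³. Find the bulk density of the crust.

ρ_c h = (ρ_m − ρ_c) r → ρ_c (h + r) = ρ_m r → ρ_c = ρ_m r / (h + r).
ρ_c = 3301 × 41600 m / (5930 m + 41600 m) = 2890 kg/m³.

2890 kg/m³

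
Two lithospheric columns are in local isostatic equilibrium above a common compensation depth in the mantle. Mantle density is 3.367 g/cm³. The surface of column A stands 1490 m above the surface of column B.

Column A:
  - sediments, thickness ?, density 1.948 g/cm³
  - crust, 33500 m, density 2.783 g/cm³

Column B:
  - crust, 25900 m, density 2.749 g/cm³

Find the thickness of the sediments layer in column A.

1030 m

Take the compensation level at the base of the deeper column (depth z_c below the surface of column A) and equate Σ ρ_i t_i down to z_c; mantle fills any gap and the z_c terms cancel.
Column A: x×1.948 + 33500×2.783 + (z_c − 33500 − x)×3.367
Column B: 1490×0 + 25900×2.749 + (z_c − 1490 − 25900)×3.367
The z_c×3.367 term appears on both sides and cancels. Collect the known terms of each column as K = Σ(ρt)_known − 3.367 × (depth of known layers): K_A = 93230.5 − 3.367×33500 = −19564; K_B = 71199.1 − 3.367×(1490 + 25900) = −21023.03.
Balance: K_A − x×(3.367 − 1.948) = K_B, so x = (K_A − K_B)/(3.367 − 1.948) = 1459.03/1.419 = 1030 m.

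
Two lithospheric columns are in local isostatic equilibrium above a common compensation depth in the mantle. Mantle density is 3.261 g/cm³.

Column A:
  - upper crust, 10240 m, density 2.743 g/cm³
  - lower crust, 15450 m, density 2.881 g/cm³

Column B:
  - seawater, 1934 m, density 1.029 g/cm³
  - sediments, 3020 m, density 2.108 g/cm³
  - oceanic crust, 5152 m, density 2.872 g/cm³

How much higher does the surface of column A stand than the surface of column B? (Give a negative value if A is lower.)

421 m

For any compensation level in the mantle, the mantle terms cancel and isostasy reduces to e = (Σt_A − Σt_B) − (Σ(ρt)_A − Σ(ρt)_B) / ρ_m.
Σt_A = 25690 m; Σt_B = 10106 m; Σ(ρt)_A = 72599.77; Σ(ρt)_B = 23152.79 (in m·g/cm³).
e = (25690 − 10106) − (72599.77 − 23152.79) / 3.261 = 421 m.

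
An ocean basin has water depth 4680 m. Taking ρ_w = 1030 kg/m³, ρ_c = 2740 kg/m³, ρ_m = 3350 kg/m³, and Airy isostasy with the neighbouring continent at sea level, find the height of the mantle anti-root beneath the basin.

By Archimedes' principle applied to the lithosphere: replacing crust with seawater at the top is compensated by replacing crust with mantle at the base: d (ρ_c − ρ_w) = a (ρ_m − ρ_c).
a = d (ρ_c − ρ_w)/(ρ_m − ρ_c) = 4680 m × 1710/610 = 13100 m.

13100 m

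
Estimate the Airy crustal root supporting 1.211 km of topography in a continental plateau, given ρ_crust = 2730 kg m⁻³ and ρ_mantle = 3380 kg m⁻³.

5.09 km

For local isostatic compensation: the weight of the topography is balanced by the buoyancy of the root, ρ_c h = (ρ_m − ρ_c) r.
r = h · ρ_c / (ρ_m − ρ_c) = 1.211 km × 2730 / (3380 − 2730) = 5.09 km.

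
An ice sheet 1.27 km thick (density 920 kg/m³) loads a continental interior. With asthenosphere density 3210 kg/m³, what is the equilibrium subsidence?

0.364 km

By Archimedes' principle applied to the lithosphere: the ice load ρ_ice t is balanced by mantle displaced below, ρ_m s.
s = t ρ_ice / ρ_m = 1.27 km × 920/3210 = 0.364 km.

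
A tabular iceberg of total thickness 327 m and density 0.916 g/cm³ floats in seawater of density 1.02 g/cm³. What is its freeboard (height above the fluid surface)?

33.3 m

Floating equilibrium: submerged depth d = t ρ_obj/ρ_fluid = 327 m × 0.916/1.02 = 293.7 m.
Freeboard = t − d = 327 m − 293.7 m = 33.3 m.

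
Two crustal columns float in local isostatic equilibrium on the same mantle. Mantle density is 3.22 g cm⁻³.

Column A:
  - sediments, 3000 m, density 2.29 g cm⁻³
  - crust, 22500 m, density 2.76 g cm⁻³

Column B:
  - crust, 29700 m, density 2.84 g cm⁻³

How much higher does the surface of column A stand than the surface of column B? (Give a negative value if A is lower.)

576 m

For any compensation level in the mantle, the mantle terms cancel and isostasy reduces to e = (Σt_A − Σt_B) − (Σ(ρt)_A − Σ(ρt)_B) / ρ_m.
Σt_A = 25500 m; Σt_B = 29700 m; Σ(ρt)_A = 68970; Σ(ρt)_B = 84348 (in m·g cm⁻³).
e = (25500 − 29700) − (68970 − 84348) / 3.22 = 576 m.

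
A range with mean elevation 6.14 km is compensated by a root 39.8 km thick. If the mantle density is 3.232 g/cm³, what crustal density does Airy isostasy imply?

ρ_c h = (ρ_m − ρ_c) r → ρ_c (h + r) = ρ_m r → ρ_c = ρ_m r / (h + r).
ρ_c = 3.232 × 39.8 km / (6.14 km + 39.8 km) = 2.8 g/cm³.

2.8 g/cm³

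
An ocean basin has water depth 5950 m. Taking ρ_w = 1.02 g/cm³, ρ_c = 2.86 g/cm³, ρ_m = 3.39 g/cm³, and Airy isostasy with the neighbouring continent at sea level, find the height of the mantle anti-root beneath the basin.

For local isostatic compensation: replacing crust with seawater at the top is compensated by replacing crust with mantle at the base: d (ρ_c − ρ_w) = a (ρ_m − ρ_c).
a = d (ρ_c − ρ_w)/(ρ_m − ρ_c) = 5950 m × 1.84/0.53 = 20700 m.

20700 m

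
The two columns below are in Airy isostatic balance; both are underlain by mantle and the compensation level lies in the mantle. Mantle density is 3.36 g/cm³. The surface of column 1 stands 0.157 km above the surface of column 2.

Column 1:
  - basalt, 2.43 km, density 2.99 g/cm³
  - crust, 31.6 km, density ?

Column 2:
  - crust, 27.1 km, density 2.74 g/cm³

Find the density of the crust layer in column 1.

2.84 g/cm³

Take the compensation level at the base of the deeper column (depth z_c below the surface of column 1) and equate Σ ρ_i t_i down to z_c; mantle fills any gap and the z_c terms cancel.
Column 1: 2.43×2.99 + 31.6×ρ + (z_c − 34.03)×3.36
Column 2: 0.157×0 + 27.1×2.74 + (z_c − 0.157 − 27.1)×3.36
The z_c×3.36 term appears on both sides and cancels. Collect the known terms of each column as K = Σ(ρt)_known − 3.36 × (depth of known layers): K_1 = 7.2657 − 3.36×34.03 = −107.0751; K_2 = 74.254 − 3.36×(0.157 + 27.1) = −17.32952.
Balance: K_1 + 31.6×ρ = K_2, so ρ = (K_2 − K_1)/31.6 = 89.7456/31.6 = 2.84 g/cm³.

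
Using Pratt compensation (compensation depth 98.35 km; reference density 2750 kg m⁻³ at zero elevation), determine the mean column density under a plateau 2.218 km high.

Pratt balance: ρ_ref D = ρ (D + h).
ρ = ρ_ref D/(D + h) = 2750 × 98.35 km/(98.35 km + 2.218 km) = 2690 kg m⁻³.

2690 kg m⁻³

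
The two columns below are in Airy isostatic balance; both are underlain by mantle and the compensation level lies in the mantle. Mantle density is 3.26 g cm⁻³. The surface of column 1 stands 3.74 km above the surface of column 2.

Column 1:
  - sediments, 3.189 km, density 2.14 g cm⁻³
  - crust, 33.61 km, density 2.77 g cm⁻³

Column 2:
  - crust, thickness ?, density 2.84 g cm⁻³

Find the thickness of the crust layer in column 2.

Take the compensation level at the base of the deeper column (depth z_c below the surface of column 1) and equate Σ ρ_i t_i down to z_c; mantle fills any gap and the z_c terms cancel.
Column 1: 3.189×2.14 + 33.61×2.77 + (z_c − 36.799)×3.26
Column 2: 3.74×0 + x×2.84 + (z_c − 3.74 − 0 − x)×3.26
The z_c×3.26 term appears on both sides and cancels. Collect the known terms of each column as K = Σ(ρt)_known − 3.26 × (depth of known layers): K_1 = 99.92416 − 3.26×36.799 = −20.04058; K_2 = 0 − 3.26×(3.74 + 0) = −12.1924.
Balance: K_1 = K_2 − x×(3.26 − 2.84), so x = (K_2 − K_1)/(3.26 − 2.84) = 7.84818/0.42 = 18.7 km.

18.7 km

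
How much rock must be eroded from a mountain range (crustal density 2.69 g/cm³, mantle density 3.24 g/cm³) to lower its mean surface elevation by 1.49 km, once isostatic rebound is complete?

8.78 km

Net drop Δ = e − u = e − e ρ_c/ρ_m = e (ρ_m − ρ_c)/ρ_m.
e = Δ ρ_m/(ρ_m − ρ_c) = 1.49 km × 3.24/0.55 = 8.78 km.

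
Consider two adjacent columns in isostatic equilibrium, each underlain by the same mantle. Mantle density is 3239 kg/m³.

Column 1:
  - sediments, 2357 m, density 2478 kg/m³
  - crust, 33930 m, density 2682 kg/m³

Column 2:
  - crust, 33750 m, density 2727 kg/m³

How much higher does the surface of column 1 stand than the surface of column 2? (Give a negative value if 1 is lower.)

For any compensation level in the mantle, the mantle terms cancel and isostasy reduces to e = (Σt_1 − Σt_2) − (Σ(ρt)_1 − Σ(ρt)_2) / ρ_m.
Σt_1 = 36287 m; Σt_2 = 33750 m; Σ(ρt)_1 = 96840906; Σ(ρt)_2 = 92036250 (in m·kg/m³).
e = (36287 − 33750) − (96840906 − 92036250) / 3239 = 1050 m.

1050 m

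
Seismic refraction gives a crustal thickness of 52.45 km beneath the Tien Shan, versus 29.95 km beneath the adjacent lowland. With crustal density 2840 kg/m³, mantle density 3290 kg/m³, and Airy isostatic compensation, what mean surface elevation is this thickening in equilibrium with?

Excess crust Δ = 52.45 km − 29.95 km = 22.5 km, split between elevation h and root r with h + r = Δ.
Airy balance ρ_c h = (ρ_m − ρ_c) r gives r = h ρ_c/(ρ_m − ρ_c), so h (1 + ρ_c/(ρ_m − ρ_c)) = Δ, i.e. h = Δ (ρ_m − ρ_c)/ρ_m.
h = 22.5 km × 450/3290 = 3.08 km.

3.08 km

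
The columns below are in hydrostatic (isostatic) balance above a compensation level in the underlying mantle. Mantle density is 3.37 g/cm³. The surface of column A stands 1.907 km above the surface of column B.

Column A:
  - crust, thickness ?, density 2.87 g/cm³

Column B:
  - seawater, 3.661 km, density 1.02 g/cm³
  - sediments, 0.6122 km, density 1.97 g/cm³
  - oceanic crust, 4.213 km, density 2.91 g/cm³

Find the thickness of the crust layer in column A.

35.6 km

Take the compensation level at the base of the deeper column (depth z_c below the surface of column A) and equate Σ ρ_i t_i down to z_c; mantle fills any gap and the z_c terms cancel.
Column A: x×2.87 + (z_c − 0 − x)×3.37
Column B: 1.907×0 + 3.661×1.02 + 0.6122×1.97 + 4.213×2.91 + (z_c − 1.907 − 8.4862)×3.37
The z_c×3.37 term appears on both sides and cancels. Collect the known terms of each column as K = Σ(ρt)_known − 3.37 × (depth of known layers): K_A = 0 − 3.37×0 = 0; K_B = 17.200084 − 3.37×(1.907 + 8.4862) = −17.825.
Balance: K_A − x×(3.37 − 2.87) = K_B, so x = (K_A − K_B)/(3.37 − 2.87) = 17.825/0.5 = 35.6 km.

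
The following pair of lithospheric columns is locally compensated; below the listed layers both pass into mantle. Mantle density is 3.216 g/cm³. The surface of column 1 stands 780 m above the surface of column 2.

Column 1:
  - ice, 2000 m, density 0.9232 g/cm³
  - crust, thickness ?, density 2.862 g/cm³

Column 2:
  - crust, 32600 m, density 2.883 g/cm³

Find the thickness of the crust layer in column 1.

Take the compensation level at the base of the deeper column (depth z_c below the surface of column 1) and equate Σ ρ_i t_i down to z_c; mantle fills any gap and the z_c terms cancel.
Column 1: 2000×0.9232 + x×2.862 + (z_c − 2000 − x)×3.216
Column 2: 780×0 + 32600×2.883 + (z_c − 780 − 32600)×3.216
The z_c×3.216 term appears on both sides and cancels. Collect the known terms of each column as K = Σ(ρt)_known − 3.216 × (depth of known layers): K_1 = 1846.4 − 3.216×2000 = −4585.6; K_2 = 93985.8 − 3.216×(780 + 32600) = −13364.28.
Balance: K_1 − x×(3.216 − 2.862) = K_2, so x = (K_1 − K_2)/(3.216 − 2.862) = 8778.68/0.354 = 24800 m.

24800 m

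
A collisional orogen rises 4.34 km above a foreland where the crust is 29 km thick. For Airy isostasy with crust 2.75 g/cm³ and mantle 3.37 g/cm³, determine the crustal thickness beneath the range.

52.6 km

Root depth r = h ρ_c / (ρ_m − ρ_c) = 4.34 km × 2.75 / 0.62 = 19.25 km.
Total thickness = T + h + r = 29 km + 4.34 km + 19.25 km = 52.6 km.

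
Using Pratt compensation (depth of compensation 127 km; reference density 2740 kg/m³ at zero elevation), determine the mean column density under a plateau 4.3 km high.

Pratt balance: ρ_ref D = ρ (D + h).
ρ = ρ_ref D/(D + h) = 2740 × 127 km/(127 km + 4.3 km) = 2650 kg/m³.

2650 kg/m³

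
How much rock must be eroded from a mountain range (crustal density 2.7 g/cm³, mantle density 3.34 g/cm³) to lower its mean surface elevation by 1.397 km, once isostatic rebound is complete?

7.29 km

Net drop Δ = e − u = e − e ρ_c/ρ_m = e (ρ_m − ρ_c)/ρ_m.
e = Δ ρ_m/(ρ_m − ρ_c) = 1.397 km × 3.34/0.64 = 7.29 km.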